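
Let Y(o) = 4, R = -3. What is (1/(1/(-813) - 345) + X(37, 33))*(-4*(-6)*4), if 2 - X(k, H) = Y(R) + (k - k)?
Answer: -26965680/140243 ≈ -192.28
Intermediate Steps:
X(k, H) = -2 (X(k, H) = 2 - (4 + (k - k)) = 2 - (4 + 0) = 2 - 1*4 = 2 - 4 = -2)
(1/(1/(-813) - 345) + X(37, 33))*(-4*(-6)*4) = (1/(1/(-813) - 345) - 2)*(-4*(-6)*4) = (1/(-1/813 - 345) - 2)*(24*4) = (1/(-280486/813) - 2)*96 = (-813/280486 - 2)*96 = -561785/280486*96 = -26965680/140243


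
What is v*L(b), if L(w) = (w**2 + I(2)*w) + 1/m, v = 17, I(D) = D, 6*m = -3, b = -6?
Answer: 374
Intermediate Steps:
m = -1/2 (m = (1/6)*(-3) = -1/2 ≈ -0.50000)
L(w) = -2 + w**2 + 2*w (L(w) = (w**2 + 2*w) + 1/(-1/2) = (w**2 + 2*w) - 2 = -2 + w**2 + 2*w)
v*L(b) = 17*(-2 - 6*(2 - 6)) = 17*(-2 - 6*(-4)) = 17*(-2 + 24) = 17*22 = 374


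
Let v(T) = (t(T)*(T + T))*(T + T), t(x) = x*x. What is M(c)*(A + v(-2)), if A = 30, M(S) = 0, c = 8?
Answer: 0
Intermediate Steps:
t(x) = x²
v(T) = 4*T⁴ (v(T) = (T²*(T + T))*(T + T) = (T²*(2*T))*(2*T) = (2*T³)*(2*T) = 4*T⁴)
M(c)*(A + v(-2)) = 0*(30 + 4*(-2)⁴) = 0*(30 + 4*16) = 0*(30 + 64) = 0*94 = 0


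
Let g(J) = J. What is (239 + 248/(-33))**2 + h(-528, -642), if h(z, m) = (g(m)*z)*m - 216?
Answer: -236932883591/1089 ≈ -2.1757e+8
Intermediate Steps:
h(z, m) = -216 + z*m**2 (h(z, m) = (m*z)*m - 216 = z*m**2 - 216 = -216 + z*m**2)
(239 + 248/(-33))**2 + h(-528, -642) = (239 + 248/(-33))**2 + (-216 - 528*(-642)**2) = (239 + 248*(-1/33))**2 + (-216 - 528*412164) = (239 - 248/33)**2 + (-216 - 217622592) = (7639/33)**2 - 217622808 = 58354321/1089 - 217622808 = -236932883591/1089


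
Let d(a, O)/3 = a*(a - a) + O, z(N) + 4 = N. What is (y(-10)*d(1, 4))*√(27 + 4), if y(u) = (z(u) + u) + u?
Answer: -408*√31 ≈ -2271.6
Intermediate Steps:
z(N) = -4 + N
d(a, O) = 3*O (d(a, O) = 3*(a*(a - a) + O) = 3*(a*0 + O) = 3*(0 + O) = 3*O)
y(u) = -4 + 3*u (y(u) = ((-4 + u) + u) + u = (-4 + 2*u) + u = -4 + 3*u)
(y(-10)*d(1, 4))*√(27 + 4) = ((-4 + 3*(-10))*(3*4))*√(27 + 4) = ((-4 - 30)*12)*√31 = (-34*12)*√31 = -408*√31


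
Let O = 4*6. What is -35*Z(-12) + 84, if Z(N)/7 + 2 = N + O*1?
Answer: -2366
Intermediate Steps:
O = 24
Z(N) = 154 + 7*N (Z(N) = -14 + 7*(N + 24*1) = -14 + 7*(N + 24) = -14 + 7*(24 + N) = -14 + (168 + 7*N) = 154 + 7*N)
-35*Z(-12) + 84 = -35*(154 + 7*(-12)) + 84 = -35*(154 - 84) + 84 = -35*70 + 84 = -2450 + 84 = -2366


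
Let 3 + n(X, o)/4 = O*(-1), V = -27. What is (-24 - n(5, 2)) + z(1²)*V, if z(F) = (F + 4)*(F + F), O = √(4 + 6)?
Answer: -282 + 4*√10 ≈ -269.35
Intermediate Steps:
O = √10 ≈ 3.1623
z(F) = 2*F*(4 + F) (z(F) = (4 + F)*(2*F) = 2*F*(4 + F))
n(X, o) = -12 - 4*√10 (n(X, o) = -12 + 4*(√10*(-1)) = -12 + 4*(-√10) = -12 - 4*√10)
(-24 - n(5, 2)) + z(1²)*V = (-24 - (-12 - 4*√10)) + (2*1²*(4 + 1²))*(-27) = (-24 + (12 + 4*√10)) + (2*1*(4 + 1))*(-27) = (-12 + 4*√10) + (2*1*5)*(-27) = (-12 + 4*√10) + 10*(-27) = (-12 + 4*√10) - 270 = -282 + 4*√10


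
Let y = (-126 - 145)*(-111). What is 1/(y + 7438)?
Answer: 1/37519 ≈ 2.6653e-5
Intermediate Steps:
y = 30081 (y = -271*(-111) = 30081)
1/(y + 7438) = 1/(30081 + 7438) = 1/37519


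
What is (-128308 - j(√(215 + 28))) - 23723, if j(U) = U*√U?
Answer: -152031 - 27*3^(¾) ≈ -1.5209e+5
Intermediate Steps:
j(U) = U^(3/2)
(-128308 - j(√(215 + 28))) - 23723 = (-128308 - (√(215 + 28))^(3/2)) - 23723 = (-128308 - (√243)^(3/2)) - 23723 = (-128308 - (9*√3)^(3/2)) - 23723 = (-128308 - 27*3^(¾)) - 23723 = -152031 - 27*3^(¾)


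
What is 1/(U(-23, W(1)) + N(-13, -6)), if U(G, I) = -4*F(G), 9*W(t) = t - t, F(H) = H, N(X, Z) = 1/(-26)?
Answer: 26/2391 ≈ 0.010874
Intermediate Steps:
N(X, Z) = -1/26
W(t) = 0 (W(t) = (t - t)/9 = (1/9)*0 = 0)
U(G, I) = -4*G
1/(U(-23, W(1)) + N(-13, -6)) = 1/(-4*(-23) - 1/26) = 1/(92 - 1/26) = 1/(2391/26) = 26/2391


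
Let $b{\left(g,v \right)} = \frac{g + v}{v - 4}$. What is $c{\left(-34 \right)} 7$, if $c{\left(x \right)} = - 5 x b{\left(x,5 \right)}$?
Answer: $-34510$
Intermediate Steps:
$b{\left(g,v \right)} = \frac{g + v}{-4 + v}$
$c{\left(x \right)} = - 5 x \left(5 + x\right)$ ($c{\left(x \right)} = - 5 x \frac{x + 5}{-4 + 5} = - 5 x \frac{5 + x}{1} = - 5 x 1 \left(5 + x\right) = - 5 x \left(5 + x\right)$)
$c{\left(-34 \right)} 7 = \left(-5\right) \left(-34\right) \left(5 - 34\right) 7 = \left(-5\right) \left(-34\right) \left(-29\right) 7 = \left(-4930\right) 7 = -34510$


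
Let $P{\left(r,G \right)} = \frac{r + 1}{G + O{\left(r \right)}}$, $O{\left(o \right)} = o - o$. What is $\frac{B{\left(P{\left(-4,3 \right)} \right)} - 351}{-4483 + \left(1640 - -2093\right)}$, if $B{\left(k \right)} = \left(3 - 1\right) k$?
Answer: $\frac{353}{750} \approx 0.47067$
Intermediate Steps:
$O{\left(o \right)} = 0$
$P{\left(r,G \right)} = \frac{1 + r}{G}$ ($P{\left(r,G \right)} = \frac{r + 1}{G + 0} = \frac{1 + r}{G}$)
$B{\left(k \right)} = 2 k$
$\frac{B{\left(P{\left(-4,3 \right)} \right)} - 351}{-4483 + \left(1640 - -2093\right)} = \frac{2 \frac{1 - 4}{3} - 351}{-4483 + \left(1640 - -2093\right)} = \frac{2 \cdot \frac{1}{3} \left(-3\right) - 351}{-4483 + \left(1640 + 2093\right)} = \frac{2 \left(-1\right) - 351}{-4483 + 3733} = \frac{-2 - 351}{-750} = \left(-353\right) \left(- \frac{1}{750}\right) = \frac{353}{750}$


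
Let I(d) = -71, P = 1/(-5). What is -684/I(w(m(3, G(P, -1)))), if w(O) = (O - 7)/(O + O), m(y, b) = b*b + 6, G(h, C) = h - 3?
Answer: 684/71 ≈ 9.6338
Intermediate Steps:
P = -⅕ (P = 1*(-⅕) = -⅕ ≈ -0.20000)
G(h, C) = -3 + h
m(y, b) = 6 + b² (m(y, b) = b² + 6 = 6 + b²)
w(O) = (-7 + O)/(2*O) (w(O) = (-7 + O)/((2*O)) = (-7 + O)*(1/(2*O)) = (-7 + O)/(2*O))
-684/I(w(m(3, G(P, -1)))) = -684/(-71) = -684*(-1/71) = 684/71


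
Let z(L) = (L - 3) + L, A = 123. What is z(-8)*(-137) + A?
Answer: 2726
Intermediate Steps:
z(L) = -3 + 2*L (z(L) = (-3 + L) + L = -3 + 2*L)
z(-8)*(-137) + A = (-3 + 2*(-8))*(-137) + 123 = (-3 - 16)*(-137) + 123 = -19*(-137) + 123 = 2603 + 123 = 2726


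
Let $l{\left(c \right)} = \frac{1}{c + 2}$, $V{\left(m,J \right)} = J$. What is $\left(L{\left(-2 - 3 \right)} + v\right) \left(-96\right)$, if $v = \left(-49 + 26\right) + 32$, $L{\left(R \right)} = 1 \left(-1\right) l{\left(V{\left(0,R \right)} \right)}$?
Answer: $-896$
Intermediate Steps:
$l{\left(c \right)} = \frac{1}{2 + c}$
$L{\left(R \right)} = - \frac{1}{2 + R}$ ($L{\left(R \right)} = \frac{1 \left(-1\right)}{2 + R} = - \frac{1}{2 + R}$)
$v = 9$ ($v = -23 + 32 = 9$)
$\left(L{\left(-2 - 3 \right)} + v\right) \left(-96\right) = \left(- \frac{1}{2 - 5} + 9\right) \left(-96\right) = \left(- \frac{1}{-3} + 9\right) \left(-96\right) = \left(\left(-1\right) \left(- \frac{1}{3}\right) + 9\right) \left(-96\right) = \left(\frac{1}{3} + 9\right) \left(-96\right) = \frac{28}{3} \left(-96\right) = -896$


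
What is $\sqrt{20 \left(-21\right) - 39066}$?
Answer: $i \sqrt{39486} \approx 198.71 i$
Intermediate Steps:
$\sqrt{20 \left(-21\right) - 39066} = \sqrt{-420 - 39066} = \sqrt{-39486} = i \sqrt{39486}$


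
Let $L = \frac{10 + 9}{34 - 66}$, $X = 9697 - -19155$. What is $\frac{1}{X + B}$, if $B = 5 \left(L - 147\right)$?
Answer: $\frac{32}{899649} \approx 3.5569 \cdot 10^{-5}$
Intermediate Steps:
$X = 28852$ ($X = 9697 + 19155 = 28852$)
$L = - \frac{19}{32}$ ($L = \frac{19}{-32} = 19 \left(- \frac{1}{32}\right) = - \frac{19}{32} \approx -0.59375$)
$B = - \frac{23615}{32}$ ($B = 5 \left(- \frac{19}{32} - 147\right) = 5 \left(- \frac{4723}{32}\right) = - \frac{23615}{32} \approx -737.97$)
$\frac{1}{X + B} = \frac{1}{28852 - \frac{23615}{32}} = \frac{1}{\frac{899649}{32}} = \frac{32}{899649}$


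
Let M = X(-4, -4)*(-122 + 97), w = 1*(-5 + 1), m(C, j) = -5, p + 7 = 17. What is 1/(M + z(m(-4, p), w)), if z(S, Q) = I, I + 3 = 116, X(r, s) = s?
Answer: 1/213 ≈ 0.0046948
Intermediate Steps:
p = 10 (p = -7 + 17 = 10)
w = -4 (w = 1*(-4) = -4)
I = 113 (I = -3 + 116 = 113)
M = 100 (M = -4*(-122 + 97) = -4*(-25) = 100)
z(S, Q) = 113
1/(M + z(m(-4, p), w)) = 1/(100 + 113) = 1/213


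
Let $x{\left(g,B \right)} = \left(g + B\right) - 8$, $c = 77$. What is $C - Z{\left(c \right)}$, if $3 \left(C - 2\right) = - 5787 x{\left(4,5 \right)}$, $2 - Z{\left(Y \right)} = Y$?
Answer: $-1852$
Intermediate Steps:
$x{\left(g,B \right)} = -8 + B + g$ ($x{\left(g,B \right)} = \left(B + g\right) - 8 = -8 + B + g$)
$Z{\left(Y \right)} = 2 - Y$
$C = -1927$ ($C = 2 + \frac{\left(-5787\right) \left(-8 + 5 + 4\right)}{3} = 2 + \frac{\left(-5787\right) 1}{3} = 2 + \frac{1}{3} \left(-5787\right) = 2 - 1929 = -1927$)
$C - Z{\left(c \right)} = -1927 - \left(2 - 77\right) = -1927 - -75 = -1927 + 75 = -1852$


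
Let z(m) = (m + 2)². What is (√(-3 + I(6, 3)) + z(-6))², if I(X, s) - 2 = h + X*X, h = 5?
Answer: 296 + 64*√10 ≈ 498.39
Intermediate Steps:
I(X, s) = 7 + X² (I(X, s) = 2 + (5 + X*X) = 2 + (5 + X²) = 7 + X²)
z(m) = (2 + m)²
(√(-3 + I(6, 3)) + z(-6))² = (√(-3 + (7 + 6²)) + (2 - 6)²)² = (√(-3 + (7 + 36)) + (-4)²)² = (√(-3 + 43) + 16)² = (√40 + 16)² = (2*√10 + 16)² = (16 + 2*√10)²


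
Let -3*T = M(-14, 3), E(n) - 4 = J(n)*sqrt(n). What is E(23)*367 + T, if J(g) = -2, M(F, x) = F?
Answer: 4418/3 - 734*sqrt(23) ≈ -2047.5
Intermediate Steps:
E(n) = 4 - 2*sqrt(n)
T = 14/3 (T = -1/3*(-14) = 14/3 ≈ 4.6667)
E(23)*367 + T = (4 - 2*sqrt(23))*367 + 14/3 = (1468 - 734*sqrt(23)) + 14/3 = 4418/3 - 734*sqrt(23)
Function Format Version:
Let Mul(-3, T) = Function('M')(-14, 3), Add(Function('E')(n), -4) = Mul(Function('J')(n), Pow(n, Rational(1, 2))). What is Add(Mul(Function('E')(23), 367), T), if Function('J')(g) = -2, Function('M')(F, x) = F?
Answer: Add(Rational(4418, 3), Mul(-734, Pow(23, Rational(1, 2)))) ≈ -2047.5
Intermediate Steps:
Function('E')(n) = Add(4, Mul(-2, Pow(n, Rational(1, 2))))
T = Rational(14, 3) (T = Mul(Rational(-1, 3), -14) = Rational(14, 3) ≈ 4.6667)
Add(Mul(Function('E')(23), 367), T) = Add(Mul(Add(4, Mul(-2, Pow(23, Rational(1, 2)))), 367), Rational(14, 3)) = Add(Add(1468, Mul(-734, Pow(23, Rational(1, 2)))), Rational(14, 3)) = Add(Rational(4418, 3), Mul(-734, Pow(23, Rational(1, 2))))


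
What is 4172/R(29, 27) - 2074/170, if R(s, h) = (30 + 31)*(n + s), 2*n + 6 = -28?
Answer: -5948/915 ≈ -6.5005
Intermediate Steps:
n = -17 (n = -3 + (½)*(-28) = -3 - 14 = -17)
R(s, h) = -1037 + 61*s (R(s, h) = (30 + 31)*(-17 + s) = 61*(-17 + s) = -1037 + 61*s)
4172/R(29, 27) - 2074/170 = 4172/(-1037 + 61*29) - 2074/170 = 4172/(-1037 + 1769) - 2074*1/170 = 4172/732 - 61/5 = 4172*(1/732) - 61/5 = 1043/183 - 61/5 = -5948/915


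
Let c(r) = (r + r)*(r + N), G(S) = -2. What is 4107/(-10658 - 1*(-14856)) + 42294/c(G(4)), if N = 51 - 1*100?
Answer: 7432835/35683 ≈ 208.30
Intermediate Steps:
N = -49 (N = 51 - 100 = -49)
c(r) = 2*r*(-49 + r) (c(r) = (r + r)*(r - 49) = (2*r)*(-49 + r) = 2*r*(-49 + r))
4107/(-10658 - 1*(-14856)) + 42294/c(G(4)) = 4107/(-10658 - 1*(-14856)) + 42294/((2*(-2)*(-49 - 2))) = 4107/(-10658 + 14856) + 42294/((2*(-2)*(-51))) = 4107/4198 + 42294/204 = 4107*(1/4198) + 42294*(1/204) = 4107/4198 + 7049/34 = 7432835/35683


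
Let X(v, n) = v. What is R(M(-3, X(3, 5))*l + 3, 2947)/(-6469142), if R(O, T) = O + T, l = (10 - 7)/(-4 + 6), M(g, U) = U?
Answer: -5909/12938284 ≈ -0.00045671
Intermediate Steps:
l = 3/2 ≈ 1.5000
R(M(-3, X(3, 5))*l + 3, 2947)/(-6469142) = ((3*(3/2) + 3) + 2947)/(-6469142) = ((9/2 + 3) + 2947)*(-1/6469142) = (15/2 + 2947)*(-1/6469142) = (5909/2)*(-1/6469142) = -5909/12938284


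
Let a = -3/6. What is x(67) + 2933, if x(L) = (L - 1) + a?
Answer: 5997/2 ≈ 2998.5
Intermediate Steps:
a = -½ (a = -3*⅙ = -½ ≈ -0.50000)
x(L) = -3/2 + L (x(L) = (L - 1) - ½ = (-1 + L) - ½ = -3/2 + L)
x(67) + 2933 = (-3/2 + 67) + 2933 = 131/2 + 2933 = 5997/2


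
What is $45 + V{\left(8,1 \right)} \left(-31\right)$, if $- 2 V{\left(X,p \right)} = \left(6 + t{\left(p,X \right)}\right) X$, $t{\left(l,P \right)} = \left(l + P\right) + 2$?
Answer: $2153$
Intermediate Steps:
$t{\left(l,P \right)} = 2 + P + l$ ($t{\left(l,P \right)} = \left(P + l\right) + 2 = 2 + P + l$)
$V{\left(X,p \right)} = - \frac{X \left(8 + X + p\right)}{2}$ ($V{\left(X,p \right)} = - \frac{\left(6 + \left(2 + X + p\right)\right) X}{2} = - \frac{\left(8 + X + p\right) X}{2} = - \frac{X \left(8 + X + p\right)}{2}$)
$45 + V{\left(8,1 \right)} \left(-31\right) = 45 + \left(- \frac{1}{2}\right) 8 \left(8 + 8 + 1\right) \left(-31\right) = 45 + \left(- \frac{1}{2}\right) 8 \cdot 17 \left(-31\right) = 45 - -2108 = 45 + 2108 = 2153$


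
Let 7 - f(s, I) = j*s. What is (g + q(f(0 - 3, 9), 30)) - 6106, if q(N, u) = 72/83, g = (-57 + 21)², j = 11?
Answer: -399158/83 ≈ -4809.1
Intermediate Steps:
g = 1296 (g = (-36)² = 1296)
f(s, I) = 7 - 11*s
q(N, u) = 72/83 (q(N, u) = 72*(1/83) = 72/83)
(g + q(f(0 - 3, 9), 30)) - 6106 = (1296 + 72/83) - 6106 = 107640/83 - 6106 = -399158/83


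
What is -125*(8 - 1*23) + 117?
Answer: 1992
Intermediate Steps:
-125*(8 - 1*23) + 117 = -125*(8 - 23) + 117 = -125*(-15) + 117 = 1875 + 117 = 1992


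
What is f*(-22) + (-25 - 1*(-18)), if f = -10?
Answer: 213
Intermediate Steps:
f*(-22) + (-25 - 1*(-18)) = -10*(-22) + (-25 - 1*(-18)) = 220 + (-25 + 18) = 220 - 7 = 213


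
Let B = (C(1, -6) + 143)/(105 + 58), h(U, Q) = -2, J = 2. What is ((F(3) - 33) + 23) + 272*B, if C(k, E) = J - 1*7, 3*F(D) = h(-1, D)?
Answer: 107392/489 ≈ 219.62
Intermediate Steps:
F(D) = -2/3 (F(D) = (1/3)*(-2) = -2/3)
C(k, E) = -5 (C(k, E) = 2 - 1*7 = 2 - 7 = -5)
B = 138/163 (B = (-5 + 143)/(105 + 58) = 138/163 ≈ 0.84663)
((F(3) - 33) + 23) + 272*B = ((-2/3 - 33) + 23) + 272*(138/163) = (-101/3 + 23) + 37536/163 = -32/3 + 37536/163 = 107392/489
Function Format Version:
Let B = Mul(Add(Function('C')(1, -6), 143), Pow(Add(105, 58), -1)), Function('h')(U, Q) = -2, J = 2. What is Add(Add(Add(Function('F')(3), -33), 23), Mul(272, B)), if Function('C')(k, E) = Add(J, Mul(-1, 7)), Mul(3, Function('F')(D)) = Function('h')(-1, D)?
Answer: Rational(107392, 489) ≈ 219.62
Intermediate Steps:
Function('F')(D) = Rational(-2, 3) (Function('F')(D) = Mul(Rational(1, 3), -2) = Rational(-2, 3))
Function('C')(k, E) = -5 (Function('C')(k, E) = Add(2, Mul(-1, 7)) = Add(2, -7) = -5)
B = Rational(138, 163) (B = Mul(Add(-5, 143), Pow(Add(105, 58), -1)) = Mul(138, Pow(163, -1)) = Mul(138, Rational(1, 163)) = Rational(138, 163) ≈ 0.84663)
Add(Add(Add(Function('F')(3), -33), 23), Mul(272, B)) = Add(Add(Add(Rational(-2, 3), -33), 23), Mul(272, Rational(138, 163))) = Add(Add(Rational(-101, 3), 23), Rational(37536, 163)) = Add(Rational(-32, 3), Rational(37536, 163)) = Rational(107392, 489)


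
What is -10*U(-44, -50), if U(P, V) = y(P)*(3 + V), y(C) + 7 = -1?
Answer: -3760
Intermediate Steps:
y(C) = -8 (y(C) = -7 - 1 = -8)
U(P, V) = -24 - 8*V (U(P, V) = -8*(3 + V) = -24 - 8*V)
-10*U(-44, -50) = -10*(-24 - 8*(-50)) = -10*(-24 + 400) = -10*376 = -3760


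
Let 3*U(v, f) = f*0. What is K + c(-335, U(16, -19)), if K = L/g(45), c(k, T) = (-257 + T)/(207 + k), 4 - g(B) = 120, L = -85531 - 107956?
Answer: 6199037/3712 ≈ 1670.0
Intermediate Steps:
L = -193487
g(B) = -116 (g(B) = 4 - 1*120 = 4 - 120 = -116)
U(v, f) = 0 (U(v, f) = (f*0)/3 = (⅓)*0 = 0)
c(k, T) = (-257 + T)/(207 + k)
K = 193487/116 (K = -193487/(-116) = -193487*(-1/116) = 193487/116 ≈ 1668.0)
K + c(-335, U(16, -19)) = 193487/116 + (-257 + 0)/(207 - 335) = 193487/116 - 257/(-128) = 193487/116 - 1/128*(-257) = 193487/116 + 257/128 = 6199037/3712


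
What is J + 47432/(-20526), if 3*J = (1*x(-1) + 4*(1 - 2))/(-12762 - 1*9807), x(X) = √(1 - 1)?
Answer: -48657520/21056877 ≈ -2.3108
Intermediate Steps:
x(X) = 0 (x(X) = √0 = 0)
J = 4/67707 (J = ((1*0 + 4*(1 - 2))/(-12762 - 1*9807))/3 = ((0 + 4*(-1))/(-12762 - 9807))/3 = ((0 - 4)/(-22569))/3 = (-4*(-1/22569))/3 = (⅓)*(4/22569) = 4/67707 ≈ 5.9078e-5)
J + 47432/(-20526) = 4/67707 + 47432/(-20526) = 4/67707 + 47432*(-1/20526) = 4/67707 - 2156/933 = -48657520/21056877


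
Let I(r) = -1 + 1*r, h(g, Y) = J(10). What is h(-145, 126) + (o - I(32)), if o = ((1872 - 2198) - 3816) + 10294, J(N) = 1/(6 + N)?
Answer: 97937/16 ≈ 6121.1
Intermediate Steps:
o = 6152 (o = (-326 - 3816) + 10294 = -4142 + 10294 = 6152)
h(g, Y) = 1/16 (h(g, Y) = 1/(6 + 10) = 1/16)
I(r) = -1 + r
h(-145, 126) + (o - I(32)) = 1/16 + (6152 - (-1 + 32)) = 1/16 + (6152 - 1*31) = 1/16 + (6152 - 31) = 1/16 + 6121 = 97937/16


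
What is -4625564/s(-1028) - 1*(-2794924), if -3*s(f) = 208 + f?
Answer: 569490247/205 ≈ 2.7780e+6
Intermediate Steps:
s(f) = -208/3 - f/3 (s(f) = -(208 + f)/3 = -208/3 - f/3)
-4625564/s(-1028) - 1*(-2794924) = -4625564/(-208/3 - ⅓*(-1028)) - 1*(-2794924) = -4625564/(-208/3 + 1028/3) + 2794924 = -4625564/820/3 + 2794924 = -4625564*3/820 + 2794924 = -3469173/205 + 2794924 = 569490247/205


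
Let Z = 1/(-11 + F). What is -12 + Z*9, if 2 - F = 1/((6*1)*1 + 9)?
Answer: -1767/136 ≈ -12.993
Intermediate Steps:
F = 29/15 (F = 2 - 1/((6*1)*1 + 9) = 2 - 1/(6*1 + 9) = 2 - 1/(6 + 9) = 2 - 1/15 = 29/15 ≈ 1.9333)
Z = -15/136 (Z = 1/(-11 + 29/15) = 1/(-136/15) = -15/136 ≈ -0.11029)
-12 + Z*9 = -12 - 15/136*9 = -12 - 135/136 = -1767/136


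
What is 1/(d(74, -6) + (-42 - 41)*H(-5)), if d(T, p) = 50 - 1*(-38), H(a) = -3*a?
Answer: -1/1157 ≈ -0.00086430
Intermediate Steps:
d(T, p) = 88 (d(T, p) = 50 + 38 = 88)
1/(d(74, -6) + (-42 - 41)*H(-5)) = 1/(88 + (-42 - 41)*(-3*(-5))) = 1/(88 - 83*15) = 1/(88 - 1245) = 1/(-1157) = -1/1157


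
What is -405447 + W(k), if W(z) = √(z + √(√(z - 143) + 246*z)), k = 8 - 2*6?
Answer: -405447 + √(-4 + √(-984 + 7*I*√3)) ≈ -4.0544e+5 + 4.2075*I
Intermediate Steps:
k = -4 (k = 8 - 12 = -4)
W(z) = √(z + √(√(-143 + z) + 246*z))
-405447 + W(k) = -405447 + √(-4 + √(√(-143 - 4) + 246*(-4))) = -405447 + √(-4 + √(√(-147) - 984)) = -405447 + √(-4 + √(7*I*√3 - 984)) = -405447 + √(-4 + √(-984 + 7*I*√3))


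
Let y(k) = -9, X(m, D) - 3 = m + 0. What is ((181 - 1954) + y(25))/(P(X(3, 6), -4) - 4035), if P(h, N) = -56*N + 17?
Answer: 891/1897 ≈ 0.46969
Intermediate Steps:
X(m, D) = 3 + m (X(m, D) = 3 + (m + 0) = 3 + m)
P(h, N) = 17 - 56*N
((181 - 1954) + y(25))/(P(X(3, 6), -4) - 4035) = ((181 - 1954) - 9)/((17 - 56*(-4)) - 4035) = (-1773 - 9)/((17 + 224) - 4035) = -1782/(241 - 4035) = -1782/(-3794) = -1782*(-1/3794) = 891/1897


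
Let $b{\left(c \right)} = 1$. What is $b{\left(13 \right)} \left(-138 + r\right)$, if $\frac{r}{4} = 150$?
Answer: $462$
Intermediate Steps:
$r = 600$ ($r = 4 \cdot 150 = 600$)
$b{\left(13 \right)} \left(-138 + r\right) = 1 \left(-138 + 600\right) = 1 \cdot 462 = 462$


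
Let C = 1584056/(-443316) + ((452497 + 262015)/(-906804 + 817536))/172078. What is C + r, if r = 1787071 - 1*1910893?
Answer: -2927874248518204598/23645149962103 ≈ -1.2383e+5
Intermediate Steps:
C = -84489910686932/23645149962103 (C = 1584056*(-1/443316) + (714512/(-89268))*(1/172078) = -396014/110829 + (714512*(-1/89268))*(1/172078) = -396014/110829 - 178628/22317*1/172078 = -396014/110829 - 89314/1920132363 = -84489910686932/23645149962103 ≈ -3.5732)
r = -123822 (r = 1787071 - 1910893 = -123822)
C + r = -84489910686932/23645149962103 - 123822 = -2927874248518204598/23645149962103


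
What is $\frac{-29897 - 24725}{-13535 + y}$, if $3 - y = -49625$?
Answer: $- \frac{54622}{36093} \approx -1.5134$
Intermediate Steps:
$y = 49628$ ($y = 3 - -49625 = 3 + 49625 = 49628$)
$\frac{-29897 - 24725}{-13535 + y} = \frac{-29897 - 24725}{-13535 + 49628} = - \frac{54622}{36093}$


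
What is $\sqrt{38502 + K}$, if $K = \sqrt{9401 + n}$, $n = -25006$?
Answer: $\sqrt{38502 + i \sqrt{15605}} \approx 196.22 + 0.3183 i$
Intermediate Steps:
$K = i \sqrt{15605}$ ($K = \sqrt{9401 - 25006} = \sqrt{-15605} = i \sqrt{15605} \approx 124.92 i$)
$\sqrt{38502 + K} = \sqrt{38502 + i \sqrt{15605}}$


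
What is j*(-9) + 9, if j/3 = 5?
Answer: -126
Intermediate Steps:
j = 15 (j = 3*5 = 15)
j*(-9) + 9 = 15*(-9) + 9 = -135 + 9 = -126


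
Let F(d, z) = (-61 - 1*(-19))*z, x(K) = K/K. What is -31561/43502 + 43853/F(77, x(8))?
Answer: -477254692/456771 ≈ -1044.8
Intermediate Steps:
x(K) = 1
F(d, z) = -42*z (F(d, z) = (-61 + 19)*z = -42*z)
-31561/43502 + 43853/F(77, x(8)) = -31561/43502 + 43853/((-42*1)) = -31561*1/43502 + 43853/(-42) = -31561/43502 + 43853*(-1/42) = -31561/43502 - 43853/42 = -477254692/456771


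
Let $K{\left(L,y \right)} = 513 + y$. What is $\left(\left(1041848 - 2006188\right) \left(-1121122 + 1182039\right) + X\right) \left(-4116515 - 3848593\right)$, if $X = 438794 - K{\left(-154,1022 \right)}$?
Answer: $467904395360117268$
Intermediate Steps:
$X = 437259$ ($X = 438794 - \left(513 + 1022\right) = 438794 - 1535 = 437259$)
$\left(\left(1041848 - 2006188\right) \left(-1121122 + 1182039\right) + X\right) \left(-4116515 - 3848593\right) = \left(\left(1041848 - 2006188\right) \left(-1121122 + 1182039\right) + 437259\right) \left(-4116515 - 3848593\right) = \left(\left(-964340\right) 60917 + 437259\right) \left(-7965108\right) = \left(-58744699780 + 437259\right) \left(-7965108\right) = \left(-58744262521\right) \left(-7965108\right) = 467904395360117268$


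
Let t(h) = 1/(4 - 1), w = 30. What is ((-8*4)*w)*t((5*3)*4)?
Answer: -320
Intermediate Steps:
t(h) = ⅓ (t(h) = 1/3 = ⅓)
((-8*4)*w)*t((5*3)*4) = (-8*4*30)*(⅓) = -32*30*(⅓) = -960*⅓ = -320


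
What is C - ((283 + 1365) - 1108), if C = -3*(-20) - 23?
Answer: -503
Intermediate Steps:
C = 37 (C = 60 - 23 = 37)
C - ((283 + 1365) - 1108) = 37 - ((283 + 1365) - 1108) = 37 - (1648 - 1108) = 37 - 1*540 = 37 - 540 = -503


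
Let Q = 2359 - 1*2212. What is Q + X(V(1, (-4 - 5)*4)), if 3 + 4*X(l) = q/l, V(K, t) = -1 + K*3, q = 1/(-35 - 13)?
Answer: 56159/384 ≈ 146.25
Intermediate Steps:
q = -1/48 (q = 1/(-48) = -1/48 ≈ -0.020833)
V(K, t) = -1 + 3*K
X(l) = -¾ - 1/(192*l) (X(l) = -¾ + (-1/(48*l))/4 = -¾ - 1/(192*l))
Q = 147 (Q = 2359 - 2212 = 147)
Q + X(V(1, (-4 - 5)*4)) = 147 + (-1 - 144*(-1 + 3*1))/(192*(-1 + 3*1)) = 147 + (-1 - 144*(-1 + 3))/(192*(-1 + 3)) = 147 + (1/192)*(-1 - 144*2)/2 = 147 + (1/192)*(½)*(-1 - 288) = 147 + (1/192)*(½)*(-289) = 147 - 289/384 = 56159/384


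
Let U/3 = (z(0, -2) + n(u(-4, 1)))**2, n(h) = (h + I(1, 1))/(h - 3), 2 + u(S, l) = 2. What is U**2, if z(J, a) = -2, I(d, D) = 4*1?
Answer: 10000/9 ≈ 1111.1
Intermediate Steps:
u(S, l) = 0 (u(S, l) = -2 + 2 = 0)
I(d, D) = 4
n(h) = (4 + h)/(-3 + h) (n(h) = (h + 4)/(h - 3) = (4 + h)/(-3 + h))
U = 100/3 (U = 3*(-2 + (4 + 0)/(-3 + 0))**2 = 3*(-2 + 4/(-3))**2 = 3*(-2 - 1/3*4)**2 = 3*(-2 - 4/3)**2 = 3*(-10/3)**2 = 3*(100/9) = 100/3 ≈ 33.333)
U**2 = (100/3)**2 = 10000/9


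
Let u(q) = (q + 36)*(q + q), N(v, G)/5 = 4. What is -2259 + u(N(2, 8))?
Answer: -19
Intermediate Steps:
N(v, G) = 20 (N(v, G) = 5*4 = 20)
u(q) = 2*q*(36 + q) (u(q) = (36 + q)*(2*q) = 2*q*(36 + q))
-2259 + u(N(2, 8)) = -2259 + 2*20*(36 + 20) = -2259 + 2*20*56 = -2259 + 2240 = -19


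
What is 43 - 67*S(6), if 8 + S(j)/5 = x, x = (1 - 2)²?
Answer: 2388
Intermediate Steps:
x = 1 (x = (-1)² = 1)
S(j) = -35 (S(j) = -40 + 5*1 = -40 + 5 = -35)
43 - 67*S(6) = 43 - 67*(-35) = 43 + 2345 = 2388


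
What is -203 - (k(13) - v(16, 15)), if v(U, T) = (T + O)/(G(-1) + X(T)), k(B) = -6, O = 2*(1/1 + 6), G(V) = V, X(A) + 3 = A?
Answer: -2138/11 ≈ -194.36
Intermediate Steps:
X(A) = -3 + A
O = 14 (O = 2*(1 + 6) = 2*7 = 14)
v(U, T) = (14 + T)/(-4 + T) (v(U, T) = (T + 14)/(-1 + (-3 + T)) = (14 + T)/(-4 + T))
-203 - (k(13) - v(16, 15)) = -203 - (-6 - (14 + 15)/(-4 + 15)) = -203 - (-6 - 29/11) = -203 - 1*(-95/11) = -203 + 95/11 = -2138/11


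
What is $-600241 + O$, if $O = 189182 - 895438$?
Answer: $-1306497$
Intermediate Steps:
$O = -706256$ ($O = 189182 - 895438 = -706256$)
$-600241 + O = -600241 - 706256 = -1306497$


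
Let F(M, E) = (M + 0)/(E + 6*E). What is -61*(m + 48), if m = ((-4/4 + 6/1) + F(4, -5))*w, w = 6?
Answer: -165066/35 ≈ -4716.2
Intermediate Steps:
F(M, E) = M/(7*E) (F(M, E) = M/((7*E)) = M*(1/(7*E)) = M/(7*E))
m = 1026/35 (m = ((-4/4 + 6/1) + (⅐)*4/(-5))*6 = ((-4*¼ + 6*1) + (⅐)*4*(-⅕))*6 = ((-1 + 6) - 4/35)*6 = (5 - 4/35)*6 = (171/35)*6 = 1026/35 ≈ 29.314)
-61*(m + 48) = -61*(1026/35 + 48) = -61*2706/35 = -165066/35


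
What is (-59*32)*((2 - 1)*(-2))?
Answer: 3776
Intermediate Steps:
(-59*32)*((2 - 1)*(-2)) = -1888*(-2) = 3776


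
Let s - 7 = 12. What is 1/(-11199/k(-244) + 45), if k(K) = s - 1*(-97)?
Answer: -116/5979 ≈ -0.019401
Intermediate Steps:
s = 19 (s = 7 + 12 = 19)
k(K) = 116 (k(K) = 19 - 1*(-97) = 19 + 97 = 116)
1/(-11199/k(-244) + 45) = 1/(-11199/116 + 45) = 1/(-5979/116) = -116/5979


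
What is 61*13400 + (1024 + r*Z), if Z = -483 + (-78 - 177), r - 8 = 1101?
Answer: -18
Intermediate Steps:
r = 1109 (r = 8 + 1101 = 1109)
Z = -738 (Z = -483 - 255 = -738)
61*13400 + (1024 + r*Z) = 61*13400 + (1024 + 1109*(-738)) = 817400 + (1024 - 818442) = 817400 - 817418 = -18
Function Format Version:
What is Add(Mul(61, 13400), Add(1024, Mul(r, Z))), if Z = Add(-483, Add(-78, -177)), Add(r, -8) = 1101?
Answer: -18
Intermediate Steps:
r = 1109 (r = Add(8, 1101) = 1109)
Z = -738 (Z = Add(-483, -255) = -738)
Add(Mul(61, 13400), Add(1024, Mul(r, Z))) = Add(Mul(61, 13400), Add(1024, Mul(1109, -738))) = Add(817400, Add(1024, -818442)) = Add(817400, -817418) = -18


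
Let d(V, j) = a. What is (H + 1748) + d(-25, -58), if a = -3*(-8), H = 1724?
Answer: 3496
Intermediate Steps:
a = 24
d(V, j) = 24
(H + 1748) + d(-25, -58) = (1724 + 1748) + 24 = 3472 + 24 = 3496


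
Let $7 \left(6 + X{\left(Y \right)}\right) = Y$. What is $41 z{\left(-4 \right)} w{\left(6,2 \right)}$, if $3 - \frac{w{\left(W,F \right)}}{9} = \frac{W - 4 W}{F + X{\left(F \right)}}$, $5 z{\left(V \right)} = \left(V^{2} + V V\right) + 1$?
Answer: $- \frac{292248}{65} \approx -4496.1$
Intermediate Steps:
$X{\left(Y \right)} = -6 + \frac{Y}{7}$
$z{\left(V \right)} = \frac{1}{5} + \frac{2 V^{2}}{5}$ ($z{\left(V \right)} = \frac{\left(V^{2} + V V\right) + 1}{5} = \frac{\left(V^{2} + V^{2}\right) + 1}{5} = \frac{2 V^{2} + 1}{5} = \frac{1 + 2 V^{2}}{5} = \frac{1}{5} + \frac{2 V^{2}}{5}$)
$w{\left(W,F \right)} = 27 + \frac{27 W}{-6 + \frac{8 F}{7}}$ ($w{\left(W,F \right)} = 27 - 9 \frac{W - 4 W}{F + \left(-6 + \frac{F}{7}\right)} = 27 - 9 \frac{\left(-3\right) W}{-6 + \frac{8 F}{7}} = 27 - 9 \left(- \frac{3 W}{-6 + \frac{8 F}{7}}\right) = 27 + \frac{27 W}{-6 + \frac{8 F}{7}}$)
$41 z{\left(-4 \right)} w{\left(6,2 \right)} = 41 \left(\frac{1}{5} + \frac{2 \left(-4\right)^{2}}{5}\right) \frac{27 \left(-42 + 7 \cdot 6 + 8 \cdot 2\right)}{2 \left(-21 + 4 \cdot 2\right)} = 41 \left(\frac{1}{5} + \frac{2}{5} \cdot 16\right) \frac{27 \left(-42 + 42 + 16\right)}{2 \left(-21 + 8\right)} = 41 \left(\frac{1}{5} + \frac{32}{5}\right) \frac{27}{2} \frac{1}{-13} \cdot 16 = 41 \cdot \frac{33}{5} \cdot \frac{27}{2} \left(- \frac{1}{13}\right) 16 = \frac{1353}{5} \left(- \frac{216}{13}\right) = - \frac{292248}{65}$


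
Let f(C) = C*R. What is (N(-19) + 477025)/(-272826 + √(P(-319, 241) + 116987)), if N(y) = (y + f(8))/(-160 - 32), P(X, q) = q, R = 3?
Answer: -1388211365815/793961696512 - 91588795*√29307/7145655268608 ≈ -1.7507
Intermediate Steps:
f(C) = 3*C (f(C) = C*3 = 3*C)
N(y) = -⅛ - y/192 (N(y) = (y + 3*8)/(-160 - 32) = (y + 24)/(-192) = (24 + y)*(-1/192) = -⅛ - y/192)
(N(-19) + 477025)/(-272826 + √(P(-319, 241) + 116987)) = ((-⅛ - 1/192*(-19)) + 477025)/(-272826 + √(241 + 116987)) = ((-⅛ + 19/192) + 477025)/(-272826 + √117228) = (-5/192 + 477025)/(-272826 + 2*√29307) = 91588795/(192*(-272826 + 2*√29307))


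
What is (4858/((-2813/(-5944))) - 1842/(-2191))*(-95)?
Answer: -6010877275910/6163283 ≈ -9.7527e+5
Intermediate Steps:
(4858/((-2813/(-5944))) - 1842/(-2191))*(-95) = (4858/((-2813*(-1/5944))) - 1842*(-1/2191))*(-95) = (4858/(2813/5944) + 1842/2191)*(-95) = (4858*(5944/2813) + 1842/2191)*(-95) = (28875952/2813 + 1842/2191)*(-95) = (63272392378/6163283)*(-95) = -6010877275910/6163283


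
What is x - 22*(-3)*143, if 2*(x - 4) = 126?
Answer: 9505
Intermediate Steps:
x = 67 (x = 4 + (½)*126 = 4 + 63 = 67)
x - 22*(-3)*143 = 67 - 22*(-3)*143 = 67 + 66*143 = 67 + 9438 = 9505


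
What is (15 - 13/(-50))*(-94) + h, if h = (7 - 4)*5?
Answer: -35486/25 ≈ -1419.4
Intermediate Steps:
h = 15 (h = 3*5 = 15)
(15 - 13/(-50))*(-94) + h = (15 - 13/(-50))*(-94) + 15 = (15 - 13*(-1/50))*(-94) + 15 = (15 + 13/50)*(-94) + 15 = (763/50)*(-94) + 15 = -35861/25 + 15 = -35486/25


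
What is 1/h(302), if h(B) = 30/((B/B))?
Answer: 1/30 ≈ 0.033333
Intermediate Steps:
h(B) = 30 (h(B) = 30/1 = 30*1 = 30)
1/h(302) = 1/30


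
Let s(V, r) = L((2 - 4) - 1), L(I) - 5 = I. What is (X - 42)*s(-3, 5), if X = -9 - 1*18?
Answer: -138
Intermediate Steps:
L(I) = 5 + I
s(V, r) = 2 (s(V, r) = 5 + ((2 - 4) - 1) = 5 + (-2 - 1) = 5 - 3 = 2)
X = -27 (X = -9 - 18 = -27)
(X - 42)*s(-3, 5) = (-27 - 42)*2 = -69*2 = -138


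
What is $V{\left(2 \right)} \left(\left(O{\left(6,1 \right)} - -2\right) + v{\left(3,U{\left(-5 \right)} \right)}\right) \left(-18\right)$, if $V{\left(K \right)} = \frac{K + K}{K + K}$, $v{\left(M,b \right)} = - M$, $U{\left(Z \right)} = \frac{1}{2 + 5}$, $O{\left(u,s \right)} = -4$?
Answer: $90$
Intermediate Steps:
$U{\left(Z \right)} = \frac{1}{7}$
$V{\left(K \right)} = 1$ ($V{\left(K \right)} = \frac{2 K}{2 K} = 2 K \frac{1}{2 K} = 1$)
$V{\left(2 \right)} \left(\left(O{\left(6,1 \right)} - -2\right) + v{\left(3,U{\left(-5 \right)} \right)}\right) \left(-18\right) = 1 \left(\left(-4 - -2\right) - 3\right) \left(-18\right) = 1 \left(\left(-4 + 2\right) - 3\right) \left(-18\right) = 1 \left(-2 - 3\right) \left(-18\right) = 1 \left(-5\right) \left(-18\right) = \left(-5\right) \left(-18\right) = 90$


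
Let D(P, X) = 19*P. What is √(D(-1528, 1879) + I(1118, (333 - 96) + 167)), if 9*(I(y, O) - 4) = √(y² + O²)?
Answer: √(-261252 + 2*√353285)/3 ≈ 169.99*I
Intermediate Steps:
I(y, O) = 4 + √(O² + y²)/9 (I(y, O) = 4 + √(y² + O²)/9 = 4 + √(O² + y²)/9)
√(D(-1528, 1879) + I(1118, (333 - 96) + 167)) = √(19*(-1528) + (4 + √(((333 - 96) + 167)² + 1118²)/9)) = √(-29032 + (4 + √((237 + 167)² + 1249924)/9)) = √(-29032 + (4 + √(404² + 1249924)/9)) = √(-29032 + (4 + √(163216 + 1249924)/9)) = √(-29032 + (4 + √1413140/9)) = √(-29032 + (4 + (2*√353285)/9)) = √(-29032 + (4 + 2*√353285/9)) = √(-29028 + 2*√353285/9)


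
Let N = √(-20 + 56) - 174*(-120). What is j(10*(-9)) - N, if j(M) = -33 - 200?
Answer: -21119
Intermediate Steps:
N = 20886 (N = √36 + 20880 = 6 + 20880 = 20886)
j(M) = -233
j(10*(-9)) - N = -233 - 1*20886 = -233 - 20886 = -21119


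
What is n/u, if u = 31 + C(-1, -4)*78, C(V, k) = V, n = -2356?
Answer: 2356/47 ≈ 50.128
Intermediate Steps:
u = -47 (u = 31 - 1*78 = 31 - 78 = -47)
n/u = -2356/(-47) = -2356*(-1/47) = 2356/47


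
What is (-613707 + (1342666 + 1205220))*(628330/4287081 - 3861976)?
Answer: -32023434421397450954/4287081 ≈ -7.4698e+12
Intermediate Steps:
(-613707 + (1342666 + 1205220))*(628330/4287081 - 3861976) = (-613707 + 2547886)*(628330*(1/4287081) - 3861976) = 1934179*(628330/4287081 - 3861976) = 1934179*(-16556603303726/4287081) = -32023434421397450954/4287081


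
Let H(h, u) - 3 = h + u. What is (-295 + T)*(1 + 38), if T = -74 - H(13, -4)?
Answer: -14859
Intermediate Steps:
H(h, u) = 3 + h + u (H(h, u) = 3 + (h + u) = 3 + h + u)
T = -86 (T = -74 - (3 + 13 - 4) = -74 - 1*12 = -74 - 12 = -86)
(-295 + T)*(1 + 38) = (-295 - 86)*(1 + 38) = -381*39 = -14859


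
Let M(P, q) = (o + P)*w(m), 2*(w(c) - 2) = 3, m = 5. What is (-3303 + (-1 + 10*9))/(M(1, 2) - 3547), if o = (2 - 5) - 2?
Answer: 3214/3561 ≈ 0.90256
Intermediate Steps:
w(c) = 7/2 (w(c) = 2 + (1/2)*3 = 2 + 3/2 = 7/2)
o = -5 (o = -3 - 2 = -5)
M(P, q) = -35/2 + 7*P/2 (M(P, q) = (-5 + P)*(7/2) = -35/2 + 7*P/2)
(-3303 + (-1 + 10*9))/(M(1, 2) - 3547) = (-3303 + (-1 + 10*9))/((-35/2 + (7/2)*1) - 3547) = (-3303 + (-1 + 90))/((-35/2 + 7/2) - 3547) = (-3303 + 89)/(-14 - 3547) = -3214/(-3561) = -3214*(-1/3561) = 3214/3561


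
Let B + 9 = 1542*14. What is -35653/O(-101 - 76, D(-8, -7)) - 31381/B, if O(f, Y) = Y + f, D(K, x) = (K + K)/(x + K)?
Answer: 11457526846/56946981 ≈ 201.20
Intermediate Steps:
D(K, x) = 2*K/(K + x) (D(K, x) = (2*K)/(K + x) = 2*K/(K + x))
B = 21579 (B = -9 + 1542*14 = -9 + 21588 = 21579)
-35653/O(-101 - 76, D(-8, -7)) - 31381/B = -35653/(2*(-8)/(-8 - 7) + (-101 - 76)) - 31381/21579 = -35653/(2*(-8)/(-15) - 177) - 31381*1/21579 = -35653/(2*(-8)*(-1/15) - 177) - 31381/21579 = -35653/(16/15 - 177) - 31381/21579 = -35653/(-2639/15) - 31381/21579 = -35653*(-15/2639) - 31381/21579 = 534795/2639 - 31381/21579 = 11457526846/56946981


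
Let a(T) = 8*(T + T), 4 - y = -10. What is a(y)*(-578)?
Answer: -129472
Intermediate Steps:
y = 14 (y = 4 - 1*(-10) = 4 + 10 = 14)
a(T) = 16*T (a(T) = 8*(2*T) = 16*T)
a(y)*(-578) = (16*14)*(-578) = 224*(-578) = -129472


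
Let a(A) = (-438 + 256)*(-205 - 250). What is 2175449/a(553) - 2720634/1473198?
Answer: 496595235727/20332587730 ≈ 24.424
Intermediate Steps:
a(A) = 82810 (a(A) = -182*(-455) = 82810)
2175449/a(553) - 2720634/1473198 = 2175449/82810 - 2720634/1473198 = 2175449*(1/82810) - 2720634*1/1473198 = 2175449/82810 - 453439/245533 = 496595235727/20332587730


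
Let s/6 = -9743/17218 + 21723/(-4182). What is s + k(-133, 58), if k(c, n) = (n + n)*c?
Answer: -92782683364/6000473 ≈ -15463.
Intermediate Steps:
k(c, n) = 2*c*n (k(c, n) = (2*n)*c = 2*c*n)
s = -207385920/6000473 (s = 6*(-9743/17218 + 21723/(-4182)) = 6*(-9743*1/17218 + 21723*(-1/4182)) = 6*(-9743/17218 - 7241/1394) = 6*(-34564320/6000473) = -207385920/6000473 ≈ -34.562)
s + k(-133, 58) = -207385920/6000473 + 2*(-133)*58 = -207385920/6000473 - 15428 = -92782683364/6000473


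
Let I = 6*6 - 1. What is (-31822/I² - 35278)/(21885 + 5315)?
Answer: -1544549/1190000 ≈ -1.2979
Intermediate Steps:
I = 35 (I = 36 - 1 = 35)
(-31822/I² - 35278)/(21885 + 5315) = (-31822/(35²) - 35278)/(21885 + 5315) = (-31822/1225 - 35278)/27200 = (-31822*1/1225 - 35278)*(1/27200) = (-4546/175 - 35278)*(1/27200) = -6178196/175*1/27200 = -1544549/1190000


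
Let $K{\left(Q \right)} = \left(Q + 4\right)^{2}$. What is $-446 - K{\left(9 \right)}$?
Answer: $-615$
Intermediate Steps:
$K{\left(Q \right)} = \left(4 + Q\right)^{2}$
$-446 - K{\left(9 \right)} = -446 - \left(4 + 9\right)^{2} = -446 - 13^{2} = -446 - 169 = -615$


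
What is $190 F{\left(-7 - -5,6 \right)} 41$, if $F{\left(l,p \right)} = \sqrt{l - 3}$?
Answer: $7790 i \sqrt{5} \approx 17419.0 i$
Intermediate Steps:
$F{\left(l,p \right)} = \sqrt{-3 + l}$
$190 F{\left(-7 - -5,6 \right)} 41 = 190 \sqrt{-3 - 2} \cdot 41 = 190 \sqrt{-5} \cdot 41 = 190 i \sqrt{5} \cdot 41 = 7790 i \sqrt{5}$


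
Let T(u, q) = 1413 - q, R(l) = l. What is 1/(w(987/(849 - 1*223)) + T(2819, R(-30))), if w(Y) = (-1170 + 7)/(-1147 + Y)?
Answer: 717035/1035409543 ≈ 0.00069251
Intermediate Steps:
w(Y) = -1163/(-1147 + Y)
1/(w(987/(849 - 1*223)) + T(2819, R(-30))) = 1/(-1163/(-1147 + 987/(849 - 1*223)) + (1413 - 1*(-30))) = 1/(-1163/(-1147 + 987/(849 - 223)) + (1413 + 30)) = 1/(-1163/(-1147 + 987/626) + 1443) = 1/(-1163/(-717035/626) + 1443) = 1/(-1163*(-626/717035) + 1443) = 1/(728038/717035 + 1443) = 1/(1035409543/717035) = 717035/1035409543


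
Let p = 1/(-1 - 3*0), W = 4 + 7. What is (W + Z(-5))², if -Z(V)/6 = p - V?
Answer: 169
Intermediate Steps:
W = 11
p = -1 (p = 1/(-1 + 0) = 1/(-1) = -1)
Z(V) = 6 + 6*V (Z(V) = -6*(-1 - V) = 6 + 6*V)
(W + Z(-5))² = (11 + (6 + 6*(-5)))² = (11 + (6 - 30))² = (11 - 24)² = (-13)² = 169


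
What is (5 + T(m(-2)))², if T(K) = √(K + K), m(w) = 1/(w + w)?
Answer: (10 + I*√2)²/4 ≈ 24.5 + 7.0711*I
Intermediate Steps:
m(w) = 1/(2*w)
T(K) = √2*√K (T(K) = √(2*K) = √2*√K)
(5 + T(m(-2)))² = (5 + √2*√((½)/(-2)))² = (5 + √2*√((½)*(-½)))² = (5 + √2*√(-¼))² = (5 + √2*(I/2))² = (5 + I*√2/2)²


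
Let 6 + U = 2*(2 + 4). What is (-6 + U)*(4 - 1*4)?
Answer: 0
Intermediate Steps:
U = 6 (U = -6 + 2*(2 + 4) = -6 + 2*6 = -6 + 12 = 6)
(-6 + U)*(4 - 1*4) = (-6 + 6)*(4 - 1*4) = 0*(4 - 4) = 0*0 = 0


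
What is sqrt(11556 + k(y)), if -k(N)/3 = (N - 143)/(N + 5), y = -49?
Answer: 6*sqrt(38797)/11 ≈ 107.44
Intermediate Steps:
k(N) = -3*(-143 + N)/(5 + N) (k(N) = -3*(N - 143)/(N + 5) = -3*(-143 + N)/(5 + N))
sqrt(11556 + k(y)) = sqrt(11556 + 3*(143 - 1*(-49))/(5 - 49)) = sqrt(11556 + 3*(143 + 49)/(-44)) = sqrt(11556 + 3*(-1/44)*192) = sqrt(11556 - 144/11) = sqrt(126972/11) = 6*sqrt(38797)/11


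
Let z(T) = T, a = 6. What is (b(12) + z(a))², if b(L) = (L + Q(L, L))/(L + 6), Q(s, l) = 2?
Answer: 3721/81 ≈ 45.938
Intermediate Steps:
b(L) = (2 + L)/(6 + L) (b(L) = (L + 2)/(L + 6) = (2 + L)/(6 + L))
(b(12) + z(a))² = ((2 + 12)/(6 + 12) + 6)² = (14/18 + 6)² = ((1/18)*14 + 6)² = (7/9 + 6)² = (61/9)² = 3721/81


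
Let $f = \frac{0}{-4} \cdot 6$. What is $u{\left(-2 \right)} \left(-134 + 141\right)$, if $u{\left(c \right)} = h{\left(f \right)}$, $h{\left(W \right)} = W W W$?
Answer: $0$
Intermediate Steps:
$f = 0$ ($f = 0 \left(- \frac{1}{4}\right) 6 = 0 \cdot 6 = 0$)
$h{\left(W \right)} = W^{3}$ ($h{\left(W \right)} = W^{2} W = W^{3}$)
$u{\left(c \right)} = 0$ ($u{\left(c \right)} = 0^{3} = 0$)
$u{\left(-2 \right)} \left(-134 + 141\right) = 0 \left(-134 + 141\right) = 0 \cdot 7 = 0$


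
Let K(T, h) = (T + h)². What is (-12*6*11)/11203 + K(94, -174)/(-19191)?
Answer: -86898472/214996773 ≈ -0.40418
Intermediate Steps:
(-12*6*11)/11203 + K(94, -174)/(-19191) = (-12*6*11)/11203 + (94 - 174)²/(-19191) = -72*11*(1/11203) + (-80)²*(-1/19191) = -792*1/11203 + 6400*(-1/19191) = -792/11203 - 6400/19191 = -86898472/214996773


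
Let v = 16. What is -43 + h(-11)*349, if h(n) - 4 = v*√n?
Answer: 1353 + 5584*I*√11 ≈ 1353.0 + 18520.0*I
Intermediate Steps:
h(n) = 4 + 16*√n
-43 + h(-11)*349 = -43 + (4 + 16*√(-11))*349 = -43 + (4 + 16*(I*√11))*349 = -43 + (4 + 16*I*√11)*349 = -43 + (1396 + 5584*I*√11) = 1353 + 5584*I*√11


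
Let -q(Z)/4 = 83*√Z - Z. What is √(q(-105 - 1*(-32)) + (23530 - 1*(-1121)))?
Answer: √(24359 - 332*I*√73) ≈ 156.34 - 9.0721*I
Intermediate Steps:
q(Z) = -332*√Z + 4*Z (q(Z) = -4*(83*√Z - Z) = -4*(-Z + 83*√Z) = -332*√Z + 4*Z)
√(q(-105 - 1*(-32)) + (23530 - 1*(-1121))) = √((-332*√(-105 - 1*(-32)) + 4*(-105 - 1*(-32))) + (23530 - 1*(-1121))) = √((-332*√(-105 + 32) + 4*(-105 + 32)) + (23530 + 1121)) = √((-332*I*√73 + 4*(-73)) + 24651) = √((-332*I*√73 - 292) + 24651) = √((-292 - 332*I*√73) + 24651) = √(24359 - 332*I*√73)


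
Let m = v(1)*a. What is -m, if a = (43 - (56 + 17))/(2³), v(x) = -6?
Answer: -45/2 ≈ -22.500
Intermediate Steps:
a = -15/4 (a = (43 - 1*73)/8 = (43 - 73)*(⅛) = -30*⅛ = -15/4 ≈ -3.7500)
m = 45/2 (m = -6*(-15/4) = 45/2 ≈ 22.500)
-m = -1*45/2 = -45/2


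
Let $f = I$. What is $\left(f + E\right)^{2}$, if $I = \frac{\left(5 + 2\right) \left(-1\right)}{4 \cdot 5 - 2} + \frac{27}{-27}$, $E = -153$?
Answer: $\frac{7722841}{324} \approx 23836.0$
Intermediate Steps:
$I = - \frac{25}{18}$ ($I = \frac{7 \left(-1\right)}{20 - 2} + 27 \left(- \frac{1}{27}\right) = - \frac{7}{18} - 1 = - \frac{25}{18} \approx -1.3889$)
$f = - \frac{25}{18} \approx -1.3889$
$\left(f + E\right)^{2} = \left(- \frac{25}{18} - 153\right)^{2} = \left(- \frac{2779}{18}\right)^{2} = \frac{7722841}{324}$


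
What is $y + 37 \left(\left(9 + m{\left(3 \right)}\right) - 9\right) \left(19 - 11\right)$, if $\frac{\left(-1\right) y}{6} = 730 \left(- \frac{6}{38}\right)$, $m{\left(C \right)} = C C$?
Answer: $\frac{63756}{19} \approx 3355.6$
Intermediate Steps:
$m{\left(C \right)} = C^{2}$
$y = \frac{13140}{19}$ ($y = - 6 \cdot 730 \left(- \frac{6}{38}\right) = - 6 \cdot 730 \left(\left(-6\right) \frac{1}{38}\right) = - 6 \cdot 730 \left(- \frac{3}{19}\right) = \left(-6\right) \left(- \frac{2190}{19}\right) = \frac{13140}{19} \approx 691.58$)
$y + 37 \left(\left(9 + m{\left(3 \right)}\right) - 9\right) \left(19 - 11\right) = \frac{13140}{19} + 37 \left(\left(9 + 3^{2}\right) - 9\right) \left(19 - 11\right) = \frac{13140}{19} + 37 \left(\left(9 + 9\right) - 9\right) 8 = \frac{13140}{19} + 37 \left(18 - 9\right) 8 = \frac{13140}{19} + 37 \cdot 9 \cdot 8 = \frac{13140}{19} + 333 \cdot 8 = \frac{13140}{19} + 2664 = \frac{63756}{19}$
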